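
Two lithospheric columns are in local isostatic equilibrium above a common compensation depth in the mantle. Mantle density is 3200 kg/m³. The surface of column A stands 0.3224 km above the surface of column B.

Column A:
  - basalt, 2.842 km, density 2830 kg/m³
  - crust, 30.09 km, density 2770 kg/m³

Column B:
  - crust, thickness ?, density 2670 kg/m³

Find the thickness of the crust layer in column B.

Take the compensation level at the base of the deeper column (depth z_c below the surface of column A) and equate Σ ρ_i t_i down to z_c; mantle fills any gap and the z_c terms cancel.
Column A: 2.842×2830 + 30.09×2770 + (z_c − 32.932)×3200
Column B: 0.3224×0 + x×2670 + (z_c − 0.3224 − 0 − x)×3200
The z_c×3200 term appears on both sides and cancels. Collect the known terms of each column as K = Σ(ρt)_known − 3200 × (depth of known layers): K_A = 91392.16 − 3200×32.932 = −13990.24; K_B = 0 − 3200×(0.3224 + 0) = −1031.68.
Balance: K_A = K_B − x×(3200 − 2670), so x = (K_B − K_A)/(3200 − 2670) = 12958.6/530 = 24.5 km.

24.5 km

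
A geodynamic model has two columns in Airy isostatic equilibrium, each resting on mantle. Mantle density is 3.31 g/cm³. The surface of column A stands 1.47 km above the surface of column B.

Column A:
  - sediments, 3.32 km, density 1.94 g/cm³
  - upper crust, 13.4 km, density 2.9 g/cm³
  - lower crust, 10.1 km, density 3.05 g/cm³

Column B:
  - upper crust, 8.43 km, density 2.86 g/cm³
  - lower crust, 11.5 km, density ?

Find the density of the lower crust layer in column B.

Take the compensation level at the base of the deeper column (depth z_c below the surface of column A) and equate Σ ρ_i t_i down to z_c; mantle fills any gap and the z_c terms cancel.
Column A: 3.32×1.94 + 13.4×2.9 + 10.1×3.05 + (z_c − 26.82)×3.31
Column B: 1.47×0 + 8.43×2.86 + 11.5×ρ + (z_c − 1.47 − 19.93)×3.31
The z_c×3.31 term appears on both sides and cancels. Collect the known terms of each column as K = Σ(ρt)_known − 3.31 × (depth of known layers): K_A = 76.1058 − 3.31×26.82 = −12.6684; K_B = 24.1098 − 3.31×(1.47 + 19.93) = −46.7242.
Balance: K_A = K_B + 11.5×ρ, so ρ = (K_A − K_B)/11.5 = 34.0558/11.5 = 2.96 g/cm³.

2.96 g/cm³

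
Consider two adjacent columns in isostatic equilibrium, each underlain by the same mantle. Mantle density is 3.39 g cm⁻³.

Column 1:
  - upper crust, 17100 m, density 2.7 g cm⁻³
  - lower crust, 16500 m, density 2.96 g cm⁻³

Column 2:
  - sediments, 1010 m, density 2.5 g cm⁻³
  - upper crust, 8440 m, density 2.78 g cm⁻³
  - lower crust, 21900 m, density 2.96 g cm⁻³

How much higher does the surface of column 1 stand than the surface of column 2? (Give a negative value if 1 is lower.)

For any compensation level in the mantle, the mantle terms cancel and isostasy reduces to e = (Σt_1 − Σt_2) − (Σ(ρt)_1 − Σ(ρt)_2) / ρ_m.
Σt_1 = 33600 m; Σt_2 = 31350 m; Σ(ρt)_1 = 95010; Σ(ρt)_2 = 90812.2 (in m·g cm⁻³).
e = (33600 − 31350) − (95010 − 90812.2) / 3.39 = 1010 m.

1010 m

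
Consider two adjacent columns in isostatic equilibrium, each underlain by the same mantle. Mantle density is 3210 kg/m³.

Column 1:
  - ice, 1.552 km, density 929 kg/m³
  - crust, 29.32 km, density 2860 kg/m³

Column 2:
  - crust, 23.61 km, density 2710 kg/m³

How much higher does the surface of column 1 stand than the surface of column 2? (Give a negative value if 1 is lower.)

For any compensation level in the mantle, the mantle terms cancel and isostasy reduces to e = (Σt_1 − Σt_2) − (Σ(ρt)_1 − Σ(ρt)_2) / ρ_m.
Σt_1 = 30.872 km; Σt_2 = 23.61 km; Σ(ρt)_1 = 85297.008; Σ(ρt)_2 = 63983.1 (in km·kg/m³).
e = (30.872 − 23.61) − (85297.008 − 63983.1) / 3210 = 0.622 km.

0.622 km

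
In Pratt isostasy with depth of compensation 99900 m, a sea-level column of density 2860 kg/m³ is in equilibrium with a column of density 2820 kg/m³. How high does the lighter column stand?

1420 m

ρ_ref D = ρ (D + h) → h = D (ρ_ref − ρ)/ρ.
h = 99900 m × (2860 − 2820)/2820 = 1420 m.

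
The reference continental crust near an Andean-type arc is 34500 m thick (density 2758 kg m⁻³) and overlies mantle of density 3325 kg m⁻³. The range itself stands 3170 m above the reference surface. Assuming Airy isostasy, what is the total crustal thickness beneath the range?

Root depth r = h ρ_c / (ρ_m − ρ_c) = 3170 m × 2758 / 567 = 15420 m.
Total thickness = T + h + r = 34500 m + 3170 m + 15420 m = 53100 m.

53100 m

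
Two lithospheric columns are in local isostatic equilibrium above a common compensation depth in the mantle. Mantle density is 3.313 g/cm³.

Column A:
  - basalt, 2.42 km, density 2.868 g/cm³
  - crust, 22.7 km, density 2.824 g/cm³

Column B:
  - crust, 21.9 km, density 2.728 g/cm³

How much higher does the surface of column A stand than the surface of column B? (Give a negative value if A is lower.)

−0.191 km

For any compensation level in the mantle, the mantle terms cancel and isostasy reduces to e = (Σt_A − Σt_B) − (Σ(ρt)_A − Σ(ρt)_B) / ρ_m.
Σt_A = 25.12 km; Σt_B = 21.9 km; Σ(ρt)_A = 71.04536; Σ(ρt)_B = 59.7432 (in km·g/cm³).
e = (25.12 − 21.9) − (71.04536 − 59.7432) / 3.313 = −0.191 km.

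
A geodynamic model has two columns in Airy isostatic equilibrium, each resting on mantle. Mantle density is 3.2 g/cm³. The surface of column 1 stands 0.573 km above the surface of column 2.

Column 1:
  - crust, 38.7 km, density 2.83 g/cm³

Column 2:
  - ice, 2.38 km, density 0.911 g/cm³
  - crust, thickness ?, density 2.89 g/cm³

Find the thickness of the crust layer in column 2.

22.7 km

Take the compensation level at the base of the deeper column (depth z_c below the surface of column 1) and equate Σ ρ_i t_i down to z_c; mantle fills any gap and the z_c terms cancel.
Column 1: 38.7×2.83 + (z_c − 38.7)×3.2
Column 2: 0.573×0 + 2.38×0.911 + x×2.89 + (z_c − 0.573 − 2.38 − x)×3.2
The z_c×3.2 term appears on both sides and cancels. Collect the known terms of each column as K = Σ(ρt)_known − 3.2 × (depth of known layers): K_1 = 109.521 − 3.2×38.7 = −14.319; K_2 = 2.16818 − 3.2×(0.573 + 2.38) = −7.28142.
Balance: K_1 = K_2 − x×(3.2 − 2.89), so x = (K_2 − K_1)/(3.2 − 2.89) = 7.03758/0.31 = 22.7 km.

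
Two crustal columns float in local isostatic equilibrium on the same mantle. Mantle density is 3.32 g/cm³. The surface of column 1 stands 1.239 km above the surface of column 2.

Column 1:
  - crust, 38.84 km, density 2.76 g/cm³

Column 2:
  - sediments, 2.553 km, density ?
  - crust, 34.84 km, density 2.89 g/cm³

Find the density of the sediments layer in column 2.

2.28 g/cm³

Take the compensation level at the base of the deeper column (depth z_c below the surface of column 1) and equate Σ ρ_i t_i down to z_c; mantle fills any gap and the z_c terms cancel.
Column 1: 38.84×2.76 + (z_c − 38.84)×3.32
Column 2: 1.239×0 + 2.553×ρ + 34.84×2.89 + (z_c − 1.239 − 37.393)×3.32
The z_c×3.32 term appears on both sides and cancels. Collect the known terms of each column as K = Σ(ρt)_known − 3.32 × (depth of known layers): K_1 = 107.1984 − 3.32×38.84 = −21.7504; K_2 = 100.6876 − 3.32×(1.239 + 37.393) = −27.57064.
Balance: K_1 = K_2 + 2.553×ρ, so ρ = (K_1 − K_2)/2.553 = 5.82024/2.553 = 2.28 g/cm³.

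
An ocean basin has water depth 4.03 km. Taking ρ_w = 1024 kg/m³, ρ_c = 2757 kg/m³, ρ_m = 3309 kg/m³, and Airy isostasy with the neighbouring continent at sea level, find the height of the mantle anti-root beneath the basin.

For local isostatic compensation: replacing crust with seawater at the top is compensated by replacing crust with mantle at the base: d (ρ_c − ρ_w) = a (ρ_m − ρ_c).
a = d (ρ_c − ρ_w)/(ρ_m − ρ_c) = 4.03 km × 1733/552 = 12.7 km.

12.7 km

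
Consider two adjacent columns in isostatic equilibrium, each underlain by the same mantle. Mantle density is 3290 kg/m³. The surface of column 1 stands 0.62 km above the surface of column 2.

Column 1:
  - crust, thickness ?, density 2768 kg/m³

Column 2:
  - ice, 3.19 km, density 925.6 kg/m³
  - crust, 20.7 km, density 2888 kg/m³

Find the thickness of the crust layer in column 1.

34.3 km

Take the compensation level at the base of the deeper column (depth z_c below the surface of column 1) and equate Σ ρ_i t_i down to z_c; mantle fills any gap and the z_c terms cancel.
Column 1: x×2768 + (z_c − 0 − x)×3290
Column 2: 0.62×0 + 3.19×925.6 + 20.7×2888 + (z_c − 0.62 − 23.89)×3290
The z_c×3290 term appears on both sides and cancels. Collect the known terms of each column as K = Σ(ρt)_known − 3290 × (depth of known layers): K_1 = 0 − 3290×0 = 0; K_2 = 62734.264 − 3290×(0.62 + 23.89) = −17903.636.
Balance: K_1 − x×(3290 − 2768) = K_2, so x = (K_1 − K_2)/(3290 − 2768) = 17903.6/522 = 34.3 km.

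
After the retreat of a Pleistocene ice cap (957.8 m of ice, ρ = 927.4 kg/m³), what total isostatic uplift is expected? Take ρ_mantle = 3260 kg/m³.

Removing the load lets mantle flow back in; uplift u satisfies ρ_ice t = ρ_m u.
u = t ρ_ice/ρ_m = 957.8 m × 927.4/3260 = 272 m.

272 m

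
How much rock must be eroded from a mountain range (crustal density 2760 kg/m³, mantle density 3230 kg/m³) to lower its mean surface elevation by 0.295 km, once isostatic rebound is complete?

2.03 km

Net drop Δ = e − u = e − e ρ_c/ρ_m = e (ρ_m − ρ_c)/ρ_m.
e = Δ ρ_m/(ρ_m − ρ_c) = 0.295 km × 3230/470 = 2.03 km.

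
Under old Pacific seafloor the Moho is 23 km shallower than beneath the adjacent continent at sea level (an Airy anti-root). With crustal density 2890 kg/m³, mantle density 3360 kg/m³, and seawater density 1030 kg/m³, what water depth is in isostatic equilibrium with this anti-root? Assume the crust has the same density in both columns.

Replacing a thickness d of crust by seawater at the top must be balanced by replacing crust with mantle at the base: d (ρ_c − ρ_w) = a (ρ_m − ρ_c).
d = a (ρ_m − ρ_c)/(ρ_c − ρ_w) = 23 km × 470/1860 = 5.81 km.

5.81 km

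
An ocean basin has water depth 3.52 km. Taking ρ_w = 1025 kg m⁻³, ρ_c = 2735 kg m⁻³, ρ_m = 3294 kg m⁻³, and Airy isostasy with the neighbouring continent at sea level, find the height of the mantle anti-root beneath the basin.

10.8 km

Isostatic balance requires: replacing crust with seawater at the top is compensated by replacing crust with mantle at the base: d (ρ_c − ρ_w) = a (ρ_m − ρ_c).
a = d (ρ_c − ρ_w)/(ρ_m − ρ_c) = 3.52 km × 1710/559 = 10.8 km.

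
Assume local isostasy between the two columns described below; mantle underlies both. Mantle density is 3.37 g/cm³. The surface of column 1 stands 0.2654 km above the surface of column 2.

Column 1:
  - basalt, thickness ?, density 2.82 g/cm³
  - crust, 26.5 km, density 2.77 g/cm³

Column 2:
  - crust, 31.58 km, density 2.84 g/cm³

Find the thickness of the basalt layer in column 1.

3.15 km

Take the compensation level at the base of the deeper column (depth z_c below the surface of column 1) and equate Σ ρ_i t_i down to z_c; mantle fills any gap and the z_c terms cancel.
Column 1: x×2.82 + 26.5×2.77 + (z_c − 26.5 − x)×3.37
Column 2: 0.2654×0 + 31.58×2.84 + (z_c − 0.2654 − 31.58)×3.37
The z_c×3.37 term appears on both sides and cancels. Collect the known terms of each column as K = Σ(ρt)_known − 3.37 × (depth of known layers): K_1 = 73.405 − 3.37×26.5 = −15.9; K_2 = 89.6872 − 3.37×(0.2654 + 31.58) = −17.631798.
Balance: K_1 − x×(3.37 − 2.82) = K_2, so x = (K_1 − K_2)/(3.37 − 2.82) = 1.7318/0.55 = 3.15 km.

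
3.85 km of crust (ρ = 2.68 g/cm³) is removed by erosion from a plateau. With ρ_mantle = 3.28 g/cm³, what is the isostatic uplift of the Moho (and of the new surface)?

3.15 km

Unloading: uplift u = e ρ_c/ρ_m = 3.85 km × 2.68/3.28 = 3.15 km.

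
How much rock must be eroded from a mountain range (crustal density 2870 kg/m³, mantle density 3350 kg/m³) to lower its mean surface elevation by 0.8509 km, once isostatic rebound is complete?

Net drop Δ = e − u = e − e ρ_c/ρ_m = e (ρ_m − ρ_c)/ρ_m.
e = Δ ρ_m/(ρ_m − ρ_c) = 0.8509 km × 3350/480 = 5.94 km.

5.94 km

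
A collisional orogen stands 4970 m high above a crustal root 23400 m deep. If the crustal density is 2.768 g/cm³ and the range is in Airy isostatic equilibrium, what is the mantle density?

3.36 g/cm³

Airy balance: ρ_c h = (ρ_m − ρ_c) r → ρ_m = ρ_c (1 + h/r).
ρ_m = 2.768 × (1 + 4970 m/23400 m) = 3.36 g/cm³.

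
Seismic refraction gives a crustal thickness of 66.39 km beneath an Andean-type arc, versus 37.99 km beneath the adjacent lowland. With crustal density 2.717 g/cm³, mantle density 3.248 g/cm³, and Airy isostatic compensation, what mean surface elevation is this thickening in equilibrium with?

Excess crust Δ = 66.39 km − 37.99 km = 28.4 km, split between elevation h and root r with h + r = Δ.
Airy balance ρ_c h = (ρ_m − ρ_c) r gives r = h ρ_c/(ρ_m − ρ_c), so h (1 + ρ_c/(ρ_m − ρ_c)) = Δ, i.e. h = Δ (ρ_m − ρ_c)/ρ_m.
h = 28.4 km × 0.531/3.248 = 4.64 km.

4.64 km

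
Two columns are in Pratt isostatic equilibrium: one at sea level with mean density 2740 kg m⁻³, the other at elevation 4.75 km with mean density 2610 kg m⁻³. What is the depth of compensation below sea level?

95.4 km

ρ_ref D = ρ (D + h) → D (ρ_ref − ρ) = ρ h.
D = ρ h/(ρ_ref − ρ) = 2610 × 4.75 km/(2740 − 2610) = 95.4 km.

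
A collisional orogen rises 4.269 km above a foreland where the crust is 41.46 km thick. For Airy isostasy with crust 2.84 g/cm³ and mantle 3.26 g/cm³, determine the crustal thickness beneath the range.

Root depth r = h ρ_c / (ρ_m − ρ_c) = 4.269 km × 2.84 / 0.42 = 28.87 km.
Total thickness = T + h + r = 41.46 km + 4.269 km + 28.87 km = 74.6 km.

74.6 km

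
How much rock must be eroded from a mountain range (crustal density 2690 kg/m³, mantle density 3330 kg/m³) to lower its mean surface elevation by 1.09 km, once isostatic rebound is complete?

Net drop Δ = e − u = e − e ρ_c/ρ_m = e (ρ_m − ρ_c)/ρ_m.
e = Δ ρ_m/(ρ_m − ρ_c) = 1.09 km × 3330/640 = 5.67 km.

5.67 km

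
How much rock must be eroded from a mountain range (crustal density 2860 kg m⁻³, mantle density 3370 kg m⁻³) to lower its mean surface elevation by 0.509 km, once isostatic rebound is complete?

3.36 km

Net drop Δ = e − u = e − e ρ_c/ρ_m = e (ρ_m − ρ_c)/ρ_m.
e = Δ ρ_m/(ρ_m − ρ_c) = 0.509 km × 3370/510 = 3.36 km.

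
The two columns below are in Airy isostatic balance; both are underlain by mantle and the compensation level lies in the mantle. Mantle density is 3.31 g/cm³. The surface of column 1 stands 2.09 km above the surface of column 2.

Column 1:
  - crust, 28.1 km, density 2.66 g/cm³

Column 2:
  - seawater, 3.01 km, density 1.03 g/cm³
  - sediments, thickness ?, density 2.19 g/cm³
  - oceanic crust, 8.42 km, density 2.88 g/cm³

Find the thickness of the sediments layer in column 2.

Take the compensation level at the base of the deeper column (depth z_c below the surface of column 1) and equate Σ ρ_i t_i down to z_c; mantle fills any gap and the z_c terms cancel.
Column 1: 28.1×2.66 + (z_c − 28.1)×3.31
Column 2: 2.09×0 + 3.01×1.03 + x×2.19 + 8.42×2.88 + (z_c − 2.09 − 11.43 − x)×3.31
The z_c×3.31 term appears on both sides and cancels. Collect the known terms of each column as K = Σ(ρt)_known − 3.31 × (depth of known layers): K_1 = 74.746 − 3.31×28.1 = −18.265; K_2 = 27.3499 − 3.31×(2.09 + 11.43) = −17.4013.
Balance: K_1 = K_2 − x×(3.31 − 2.19), so x = (K_2 − K_1)/(3.31 − 2.19) = 0.8637/1.12 = 0.771 km.

0.771 km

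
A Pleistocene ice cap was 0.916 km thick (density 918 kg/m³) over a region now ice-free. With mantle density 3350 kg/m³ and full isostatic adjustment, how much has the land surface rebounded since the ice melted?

0.251 km

Removing the load lets mantle flow back in; uplift u satisfies ρ_ice t = ρ_m u.
u = t ρ_ice/ρ_m = 0.916 km × 918/3350 = 0.251 km.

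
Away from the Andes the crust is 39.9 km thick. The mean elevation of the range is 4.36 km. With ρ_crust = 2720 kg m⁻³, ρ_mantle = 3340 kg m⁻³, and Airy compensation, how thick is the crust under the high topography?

Root depth r = h ρ_c / (ρ_m − ρ_c) = 4.36 km × 2720 / 620 = 19.13 km.
Total thickness = T + h + r = 39.9 km + 4.36 km + 19.13 km = 63.4 km.

63.4 km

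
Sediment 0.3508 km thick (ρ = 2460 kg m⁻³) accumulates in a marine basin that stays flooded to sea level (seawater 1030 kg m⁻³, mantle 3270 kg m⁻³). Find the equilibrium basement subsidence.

Submarine loading: the sediment displaces seawater, and the subsidence is in turn flooded, so s (ρ_m − ρ_w) = t (ρ_sed − ρ_w).
s = 0.3508 km × (2460 − 1030) / (3270 − 1030) = 0.224 km.

0.224 km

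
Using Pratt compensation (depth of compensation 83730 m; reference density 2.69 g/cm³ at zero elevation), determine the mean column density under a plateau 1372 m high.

Pratt balance: ρ_ref D = ρ (D + h).
ρ = ρ_ref D/(D + h) = 2.69 × 83730 m/(83730 m + 1372 m) = 2.65 g/cm³.

2.65 g/cm³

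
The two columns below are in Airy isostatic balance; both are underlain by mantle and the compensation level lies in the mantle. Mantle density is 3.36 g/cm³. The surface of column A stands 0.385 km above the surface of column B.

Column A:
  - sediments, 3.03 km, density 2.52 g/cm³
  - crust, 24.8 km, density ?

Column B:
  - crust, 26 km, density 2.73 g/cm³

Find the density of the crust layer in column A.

2.75 g/cm³

Take the compensation level at the base of the deeper column (depth z_c below the surface of column A) and equate Σ ρ_i t_i down to z_c; mantle fills any gap and the z_c terms cancel.
Column A: 3.03×2.52 + 24.8×ρ + (z_c − 27.83)×3.36
Column B: 0.385×0 + 26×2.73 + (z_c − 0.385 − 26)×3.36
The z_c×3.36 term appears on both sides and cancels. Collect the known terms of each column as K = Σ(ρt)_known − 3.36 × (depth of known layers): K_A = 7.6356 − 3.36×27.83 = −85.8732; K_B = 70.98 − 3.36×(0.385 + 26) = −17.6736.
Balance: K_A + 24.8×ρ = K_B, so ρ = (K_B − K_A)/24.8 = 68.1996/24.8 = 2.75 g/cm³.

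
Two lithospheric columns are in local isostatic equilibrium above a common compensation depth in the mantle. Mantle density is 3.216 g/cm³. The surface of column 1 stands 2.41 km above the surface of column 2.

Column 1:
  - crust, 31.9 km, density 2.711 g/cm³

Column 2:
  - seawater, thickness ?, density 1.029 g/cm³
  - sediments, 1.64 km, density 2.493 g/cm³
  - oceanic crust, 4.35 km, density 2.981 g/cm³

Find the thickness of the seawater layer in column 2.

Take the compensation level at the base of the deeper column (depth z_c below the surface of column 1) and equate Σ ρ_i t_i down to z_c; mantle fills any gap and the z_c terms cancel.
Column 1: 31.9×2.711 + (z_c − 31.9)×3.216
Column 2: 2.41×0 + x×1.029 + 1.64×2.493 + 4.35×2.981 + (z_c − 2.41 − 5.99 − x)×3.216
The z_c×3.216 term appears on both sides and cancels. Collect the known terms of each column as K = Σ(ρt)_known − 3.216 × (depth of known layers): K_1 = 86.4809 − 3.216×31.9 = −16.1095; K_2 = 17.05587 − 3.216×(2.41 + 5.99) = −9.95853.
Balance: K_1 = K_2 − x×(3.216 − 1.029), so x = (K_2 − K_1)/(3.216 − 1.029) = 6.15097/2.187 = 2.81 km.

2.81 km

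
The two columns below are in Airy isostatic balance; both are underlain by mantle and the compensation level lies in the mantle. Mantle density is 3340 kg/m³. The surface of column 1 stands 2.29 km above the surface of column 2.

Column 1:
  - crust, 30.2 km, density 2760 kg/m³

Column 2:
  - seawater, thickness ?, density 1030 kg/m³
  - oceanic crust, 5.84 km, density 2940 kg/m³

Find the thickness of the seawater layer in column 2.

Take the compensation level at the base of the deeper column (depth z_c below the surface of column 1) and equate Σ ρ_i t_i down to z_c; mantle fills any gap and the z_c terms cancel.
Column 1: 30.2×2760 + (z_c − 30.2)×3340
Column 2: 2.29×0 + x×1030 + 5.84×2940 + (z_c − 2.29 − 5.84 − x)×3340
The z_c×3340 term appears on both sides and cancels. Collect the known terms of each column as K = Σ(ρt)_known − 3340 × (depth of known layers): K_1 = 83352 − 3340×30.2 = −17516; K_2 = 17169.6 − 3340×(2.29 + 5.84) = −9984.6.
Balance: K_1 = K_2 − x×(3340 − 1030), so x = (K_2 − K_1)/(3340 − 1030) = 7531.4/2310 = 3.26 km.

3.26 km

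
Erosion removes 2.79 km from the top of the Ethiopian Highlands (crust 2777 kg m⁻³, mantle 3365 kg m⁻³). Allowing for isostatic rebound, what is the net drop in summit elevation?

Rebound u = e ρ_c/ρ_m = 2.79 km × 2777/3365 = 2.302 km.
Net surface drop = e − u = 2.79 km − 2.302 km = e (ρ_m − ρ_c)/ρ_m = 0.488 km.

0.488 km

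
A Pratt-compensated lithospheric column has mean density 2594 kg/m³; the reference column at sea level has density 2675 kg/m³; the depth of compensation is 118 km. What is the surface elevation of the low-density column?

ρ_ref D = ρ (D + h) → h = D (ρ_ref − ρ)/ρ.
h = 118 km × (2675 − 2594)/2594 = 3.68 km.

3.68 km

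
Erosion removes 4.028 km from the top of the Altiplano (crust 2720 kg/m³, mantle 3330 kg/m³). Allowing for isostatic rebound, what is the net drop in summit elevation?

0.738 km

Rebound u = e ρ_c/ρ_m = 4.028 km × 2720/3330 = 3.29 km.
Net surface drop = e − u = 4.028 km − 3.29 km = e (ρ_m − ρ_c)/ρ_m = 0.738 km.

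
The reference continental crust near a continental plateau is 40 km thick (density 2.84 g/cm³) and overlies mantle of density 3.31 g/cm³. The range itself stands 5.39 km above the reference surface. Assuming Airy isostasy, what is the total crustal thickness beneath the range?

78 km

Root depth r = h ρ_c / (ρ_m − ρ_c) = 5.39 km × 2.84 / 0.47 = 32.57 km.
Total thickness = T + h + r = 40 km + 5.39 km + 32.57 km = 78 km.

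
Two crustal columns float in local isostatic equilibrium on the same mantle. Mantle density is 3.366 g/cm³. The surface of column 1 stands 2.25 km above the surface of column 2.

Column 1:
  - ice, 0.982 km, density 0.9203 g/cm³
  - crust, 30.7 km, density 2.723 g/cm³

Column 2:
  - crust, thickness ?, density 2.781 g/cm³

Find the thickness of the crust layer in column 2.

24.9 km

Take the compensation level at the base of the deeper column (depth z_c below the surface of column 1) and equate Σ ρ_i t_i down to z_c; mantle fills any gap and the z_c terms cancel.
Column 1: 0.982×0.9203 + 30.7×2.723 + (z_c − 31.682)×3.366
Column 2: 2.25×0 + x×2.781 + (z_c − 2.25 − 0 − x)×3.366
The z_c×3.366 term appears on both sides and cancels. Collect the known terms of each column as K = Σ(ρt)_known − 3.366 × (depth of known layers): K_1 = 84.4998346 − 3.366×31.682 = −22.1417774; K_2 = 0 − 3.366×(2.25 + 0) = −7.5735.
Balance: K_1 = K_2 − x×(3.366 − 2.781), so x = (K_2 − K_1)/(3.366 − 2.781) = 14.5683/0.585 = 24.9 km.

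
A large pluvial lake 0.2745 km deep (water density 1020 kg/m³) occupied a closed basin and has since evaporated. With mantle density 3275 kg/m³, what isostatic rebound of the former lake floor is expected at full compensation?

0.0855 km

u = d ρ_w/ρ_m = 0.2745 km × 1020/3275 = 0.0855 km.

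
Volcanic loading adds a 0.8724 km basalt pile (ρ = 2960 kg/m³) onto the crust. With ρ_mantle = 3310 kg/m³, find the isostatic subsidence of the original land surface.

Subaerial loading: s = t ρ_load / ρ_m.
s = 0.8724 km × 2960/3310 = 0.78 km.

0.78 km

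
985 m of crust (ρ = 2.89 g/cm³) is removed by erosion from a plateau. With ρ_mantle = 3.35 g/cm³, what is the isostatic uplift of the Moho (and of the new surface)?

Unloading: uplift u = e ρ_c/ρ_m = 985 m × 2.89/3.35 = 850 m.

850 m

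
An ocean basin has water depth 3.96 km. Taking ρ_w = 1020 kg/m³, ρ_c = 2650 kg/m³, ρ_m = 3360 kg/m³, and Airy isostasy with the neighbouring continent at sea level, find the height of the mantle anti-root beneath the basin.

For local isostatic compensation: replacing crust with seawater at the top is compensated by replacing crust with mantle at the base: d (ρ_c − ρ_w) = a (ρ_m − ρ_c).
a = d (ρ_c − ρ_w)/(ρ_m − ρ_c) = 3.96 km × 1630/710 = 9.09 km.

9.09 km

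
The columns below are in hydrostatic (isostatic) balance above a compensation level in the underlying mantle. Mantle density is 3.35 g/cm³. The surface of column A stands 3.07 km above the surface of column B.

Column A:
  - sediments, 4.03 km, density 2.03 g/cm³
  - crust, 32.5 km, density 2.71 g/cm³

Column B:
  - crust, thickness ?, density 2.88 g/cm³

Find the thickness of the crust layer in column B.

Take the compensation level at the base of the deeper column (depth z_c below the surface of column A) and equate Σ ρ_i t_i down to z_c; mantle fills any gap and the z_c terms cancel.
Column A: 4.03×2.03 + 32.5×2.71 + (z_c − 36.53)×3.35
Column B: 3.07×0 + x×2.88 + (z_c − 3.07 − 0 − x)×3.35
The z_c×3.35 term appears on both sides and cancels. Collect the known terms of each column as K = Σ(ρt)_known − 3.35 × (depth of known layers): K_A = 96.2559 − 3.35×36.53 = −26.1196; K_B = 0 − 3.35×(3.07 + 0) = −10.2845.
Balance: K_A = K_B − x×(3.35 − 2.88), so x = (K_B − K_A)/(3.35 − 2.88) = 15.8351/0.47 = 33.7 km.

33.7 km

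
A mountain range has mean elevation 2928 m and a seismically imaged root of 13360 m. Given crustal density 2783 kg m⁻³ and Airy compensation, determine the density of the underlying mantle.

Airy balance: ρ_c h = (ρ_m − ρ_c) r → ρ_m = ρ_c (1 + h/r).
ρ_m = 2783 × (1 + 2928 m/13360 m) = 3390 kg m⁻³.

3390 kg m⁻³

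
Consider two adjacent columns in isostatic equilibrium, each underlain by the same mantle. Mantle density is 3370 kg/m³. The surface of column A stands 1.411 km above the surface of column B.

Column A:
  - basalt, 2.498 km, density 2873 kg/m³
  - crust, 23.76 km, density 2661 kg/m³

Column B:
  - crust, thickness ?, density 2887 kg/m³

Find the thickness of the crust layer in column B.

27.6 km

Take the compensation level at the base of the deeper column (depth z_c below the surface of column A) and equate Σ ρ_i t_i down to z_c; mantle fills any gap and the z_c terms cancel.
Column A: 2.498×2873 + 23.76×2661 + (z_c − 26.258)×3370
Column B: 1.411×0 + x×2887 + (z_c − 1.411 − 0 − x)×3370
The z_c×3370 term appears on both sides and cancels. Collect the known terms of each column as K = Σ(ρt)_known − 3370 × (depth of known layers): K_A = 70402.114 − 3370×26.258 = −18087.346; K_B = 0 − 3370×(1.411 + 0) = −4755.07.
Balance: K_A = K_B − x×(3370 − 2887), so x = (K_B − K_A)/(3370 − 2887) = 13332.3/483 = 27.6 km.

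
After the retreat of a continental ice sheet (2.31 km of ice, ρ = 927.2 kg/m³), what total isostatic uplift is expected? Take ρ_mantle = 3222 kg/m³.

0.665 km

Removing the load lets mantle flow back in; uplift u satisfies ρ_ice t = ρ_m u.
u = t ρ_ice/ρ_m = 2.31 km × 927.2/3222 = 0.665 km.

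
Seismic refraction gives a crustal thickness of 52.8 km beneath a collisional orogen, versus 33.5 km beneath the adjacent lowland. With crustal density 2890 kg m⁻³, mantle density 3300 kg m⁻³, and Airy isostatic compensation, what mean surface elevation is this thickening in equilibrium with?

Excess crust Δ = 52.8 km − 33.5 km = 19.3 km, split between elevation h and root r with h + r = Δ.
Airy balance ρ_c h = (ρ_m − ρ_c) r gives r = h ρ_c/(ρ_m − ρ_c), so h (1 + ρ_c/(ρ_m − ρ_c)) = Δ, i.e. h = Δ (ρ_m − ρ_c)/ρ_m.
h = 19.3 km × 410/3300 = 2.4 km.

2.4 km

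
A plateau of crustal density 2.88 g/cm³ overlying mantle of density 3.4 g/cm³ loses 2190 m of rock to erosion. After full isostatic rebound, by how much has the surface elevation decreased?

335 m

Rebound u = e ρ_c/ρ_m = 2190 m × 2.88/3.4 = 1855 m.
Net surface drop = e − u = 2190 m − 1855 m = e (ρ_m − ρ_c)/ρ_m = 335 m.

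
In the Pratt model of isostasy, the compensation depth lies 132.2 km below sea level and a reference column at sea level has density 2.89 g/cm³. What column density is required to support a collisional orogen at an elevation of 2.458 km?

Pratt balance: ρ_ref D = ρ (D + h).
ρ = ρ_ref D/(D + h) = 2.89 × 132.2 km/(132.2 km + 2.458 km) = 2.84 g/cm³.

2.84 g/cm³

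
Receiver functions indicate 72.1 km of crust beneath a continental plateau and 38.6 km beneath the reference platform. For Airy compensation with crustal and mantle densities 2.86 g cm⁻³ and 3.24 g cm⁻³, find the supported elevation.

Excess crust Δ = 72.1 km − 38.6 km = 33.5 km, split between elevation h and root r with h + r = Δ.
Airy balance ρ_c h = (ρ_m − ρ_c) r gives r = h ρ_c/(ρ_m − ρ_c), so h (1 + ρ_c/(ρ_m − ρ_c)) = Δ, i.e. h = Δ (ρ_m − ρ_c)/ρ_m.
h = 33.5 km × 0.38/3.24 = 3.93 km.

3.93 km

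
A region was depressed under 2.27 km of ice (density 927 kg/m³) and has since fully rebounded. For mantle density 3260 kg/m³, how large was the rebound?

0.645 km

Removing the load lets mantle flow back in; uplift u satisfies ρ_ice t = ρ_m u.
u = t ρ_ice/ρ_m = 2.27 km × 927/3260 = 0.645 km.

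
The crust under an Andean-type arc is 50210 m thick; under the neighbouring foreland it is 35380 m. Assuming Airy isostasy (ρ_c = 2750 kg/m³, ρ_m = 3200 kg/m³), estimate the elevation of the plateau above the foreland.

Excess crust Δ = 50210 m − 35380 m = 14830 m, split between elevation h and root r with h + r = Δ.
Airy balance ρ_c h = (ρ_m − ρ_c) r gives r = h ρ_c/(ρ_m − ρ_c), so h (1 + ρ_c/(ρ_m − ρ_c)) = Δ, i.e. h = Δ (ρ_m − ρ_c)/ρ_m.
h = 14830 m × 450/3200 = 2090 m.

2090 m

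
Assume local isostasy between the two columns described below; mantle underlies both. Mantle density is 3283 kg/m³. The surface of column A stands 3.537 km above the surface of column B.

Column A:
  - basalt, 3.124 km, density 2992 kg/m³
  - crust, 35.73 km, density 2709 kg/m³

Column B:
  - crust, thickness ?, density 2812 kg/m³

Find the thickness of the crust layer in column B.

Take the compensation level at the base of the deeper column (depth z_c below the surface of column A) and equate Σ ρ_i t_i down to z_c; mantle fills any gap and the z_c terms cancel.
Column A: 3.124×2992 + 35.73×2709 + (z_c − 38.854)×3283
Column B: 3.537×0 + x×2812 + (z_c − 3.537 − 0 − x)×3283
The z_c×3283 term appears on both sides and cancels. Collect the known terms of each column as K = Σ(ρt)_known − 3283 × (depth of known layers): K_A = 106139.578 − 3283×38.854 = −21418.104; K_B = 0 − 3283×(3.537 + 0) = −11611.971.
Balance: K_A = K_B − x×(3283 − 2812), so x = (K_B − K_A)/(3283 − 2812) = 9806.13/471 = 20.8 km.

20.8 km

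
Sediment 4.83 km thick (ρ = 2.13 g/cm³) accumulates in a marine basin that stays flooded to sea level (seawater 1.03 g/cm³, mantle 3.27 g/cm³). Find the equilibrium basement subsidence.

2.37 km

Submarine loading: the sediment displaces seawater, and the subsidence is in turn flooded, so s (ρ_m − ρ_w) = t (ρ_sed − ρ_w).
s = 4.83 km × (2.13 − 1.03) / (3.27 − 1.03) = 2.37 km.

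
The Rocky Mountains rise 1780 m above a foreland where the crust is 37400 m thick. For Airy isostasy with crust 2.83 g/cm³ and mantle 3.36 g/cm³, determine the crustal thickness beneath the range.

Root depth r = h ρ_c / (ρ_m − ρ_c) = 1780 m × 2.83 / 0.53 = 9505 m.
Total thickness = T + h + r = 37400 m + 1780 m + 9505 m = 48700 m.

48700 m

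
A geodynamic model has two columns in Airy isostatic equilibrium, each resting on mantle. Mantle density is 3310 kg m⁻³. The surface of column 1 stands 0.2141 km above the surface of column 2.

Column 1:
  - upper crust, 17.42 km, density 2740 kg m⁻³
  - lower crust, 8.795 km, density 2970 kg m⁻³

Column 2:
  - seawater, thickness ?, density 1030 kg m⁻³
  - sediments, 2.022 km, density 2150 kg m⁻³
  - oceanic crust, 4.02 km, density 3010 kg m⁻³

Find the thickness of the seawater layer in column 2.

3.8 km

Take the compensation level at the base of the deeper column (depth z_c below the surface of column 1) and equate Σ ρ_i t_i down to z_c; mantle fills any gap and the z_c terms cancel.
Column 1: 17.42×2740 + 8.795×2970 + (z_c − 26.215)×3310
Column 2: 0.2141×0 + x×1030 + 2.022×2150 + 4.02×3010 + (z_c − 0.2141 − 6.042 − x)×3310
The z_c×3310 term appears on both sides and cancels. Collect the known terms of each column as K = Σ(ρt)_known − 3310 × (depth of known layers): K_1 = 73851.95 − 3310×26.215 = −12919.7; K_2 = 16447.5 − 3310×(0.2141 + 6.042) = −4260.191.
Balance: K_1 = K_2 − x×(3310 − 1030), so x = (K_2 − K_1)/(3310 − 1030) = 8659.51/2280 = 3.8 km.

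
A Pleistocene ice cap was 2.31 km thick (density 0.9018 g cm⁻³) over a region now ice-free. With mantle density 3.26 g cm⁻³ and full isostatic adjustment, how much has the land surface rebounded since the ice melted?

0.639 km

Removing the load lets mantle flow back in; uplift u satisfies ρ_ice t = ρ_m u.
u = t ρ_ice/ρ_m = 2.31 km × 0.9018/3.26 = 0.639 km.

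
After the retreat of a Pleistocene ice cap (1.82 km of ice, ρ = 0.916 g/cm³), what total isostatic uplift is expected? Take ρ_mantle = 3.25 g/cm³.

0.513 km

Removing the load lets mantle flow back in; uplift u satisfies ρ_ice t = ρ_m u.
u = t ρ_ice/ρ_m = 1.82 km × 0.916/3.25 = 0.513 km.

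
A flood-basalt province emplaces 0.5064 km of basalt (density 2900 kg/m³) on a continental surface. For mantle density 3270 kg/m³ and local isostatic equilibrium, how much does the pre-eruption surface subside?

0.449 km

Subaerial loading: s = t ρ_load / ρ_m.
s = 0.5064 km × 2900/3270 = 0.449 km.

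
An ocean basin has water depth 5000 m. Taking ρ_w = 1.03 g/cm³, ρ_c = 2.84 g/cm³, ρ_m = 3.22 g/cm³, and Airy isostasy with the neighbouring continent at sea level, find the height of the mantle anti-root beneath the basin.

For local isostatic compensation: replacing crust with seawater at the top is compensated by replacing crust with mantle at the base: d (ρ_c − ρ_w) = a (ρ_m − ρ_c).
a = d (ρ_c − ρ_w)/(ρ_m − ρ_c) = 5000 m × 1.81/0.38 = 23800 m.

23800 m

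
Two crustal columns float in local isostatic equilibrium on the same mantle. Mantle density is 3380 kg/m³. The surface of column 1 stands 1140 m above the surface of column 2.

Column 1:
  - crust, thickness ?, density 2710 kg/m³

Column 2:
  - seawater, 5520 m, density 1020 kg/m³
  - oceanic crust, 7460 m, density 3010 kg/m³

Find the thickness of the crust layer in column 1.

29300 m

Take the compensation level at the base of the deeper column (depth z_c below the surface of column 1) and equate Σ ρ_i t_i down to z_c; mantle fills any gap and the z_c terms cancel.
Column 1: x×2710 + (z_c − 0 − x)×3380
Column 2: 1140×0 + 5520×1020 + 7460×3010 + (z_c − 1140 − 12980)×3380
The z_c×3380 term appears on both sides and cancels. Collect the known terms of each column as K = Σ(ρt)_known − 3380 × (depth of known layers): K_1 = 0 − 3380×0 = 0; K_2 = 28085000 − 3380×(1140 + 12980) = −19640600.
Balance: K_1 − x×(3380 − 2710) = K_2, so x = (K_1 − K_2)/(3380 − 2710) = 19640600/670 = 29300 m.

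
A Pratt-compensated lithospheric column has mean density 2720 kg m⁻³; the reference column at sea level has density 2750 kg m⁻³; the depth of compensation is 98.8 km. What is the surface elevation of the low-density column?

ρ_ref D = ρ (D + h) → h = D (ρ_ref − ρ)/ρ.
h = 98.8 km × (2750 − 2720)/2720 = 1.09 km.

1.09 km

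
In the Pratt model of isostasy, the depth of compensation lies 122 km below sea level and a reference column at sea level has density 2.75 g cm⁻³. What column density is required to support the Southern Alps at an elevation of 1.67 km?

Pratt balance: ρ_ref D = ρ (D + h).
ρ = ρ_ref D/(D + h) = 2.75 × 122 km/(122 km + 1.67 km) = 2.71 g cm⁻³.

2.71 g cm⁻³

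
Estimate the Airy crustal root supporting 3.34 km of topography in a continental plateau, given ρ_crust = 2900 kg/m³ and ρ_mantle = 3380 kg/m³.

20.2 km

Equating mass per unit area of the two columns: the weight of the topography is balanced by the buoyancy of the root, ρ_c h = (ρ_m − ρ_c) r.
r = h · ρ_c / (ρ_m − ρ_c) = 3.34 km × 2900 / (3380 − 2900) = 20.2 km.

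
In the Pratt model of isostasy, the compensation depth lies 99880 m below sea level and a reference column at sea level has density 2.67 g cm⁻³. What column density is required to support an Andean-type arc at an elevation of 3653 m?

2.58 g cm⁻³

Pratt balance: ρ_ref D = ρ (D + h).
ρ = ρ_ref D/(D + h) = 2.67 × 99880 m/(99880 m + 3653 m) = 2.58 g cm⁻³.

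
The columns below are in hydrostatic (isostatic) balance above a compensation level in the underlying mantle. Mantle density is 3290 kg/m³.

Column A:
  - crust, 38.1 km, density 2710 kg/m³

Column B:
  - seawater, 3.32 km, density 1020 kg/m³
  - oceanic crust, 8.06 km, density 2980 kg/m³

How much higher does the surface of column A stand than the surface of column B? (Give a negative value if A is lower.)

For any compensation level in the mantle, the mantle terms cancel and isostasy reduces to e = (Σt_A − Σt_B) − (Σ(ρt)_A − Σ(ρt)_B) / ρ_m.
Σt_A = 38.1 km; Σt_B = 11.38 km; Σ(ρt)_A = 103251; Σ(ρt)_B = 27405.2 (in km·kg/m³).
e = (38.1 − 11.38) − (103251 − 27405.2) / 3290 = 3.67 km.

3.67 km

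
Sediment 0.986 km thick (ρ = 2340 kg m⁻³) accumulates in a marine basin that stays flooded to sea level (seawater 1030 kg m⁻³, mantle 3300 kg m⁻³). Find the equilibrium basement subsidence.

0.569 km

Submarine loading: the sediment displaces seawater, and the subsidence is in turn flooded, so s (ρ_m − ρ_w) = t (ρ_sed − ρ_w).
s = 0.986 km × (2340 − 1030) / (3300 − 1030) = 0.569 km.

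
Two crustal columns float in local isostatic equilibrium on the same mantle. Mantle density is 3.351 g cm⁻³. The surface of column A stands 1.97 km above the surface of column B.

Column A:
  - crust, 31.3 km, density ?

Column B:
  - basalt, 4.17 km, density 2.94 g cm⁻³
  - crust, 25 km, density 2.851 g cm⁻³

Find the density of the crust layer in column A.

2.69 g cm⁻³

Take the compensation level at the base of the deeper column (depth z_c below the surface of column A) and equate Σ ρ_i t_i down to z_c; mantle fills any gap and the z_c terms cancel.
Column A: 31.3×ρ + (z_c − 31.3)×3.351
Column B: 1.97×0 + 4.17×2.94 + 25×2.851 + (z_c − 1.97 − 29.17)×3.351
The z_c×3.351 term appears on both sides and cancels. Collect the known terms of each column as K = Σ(ρt)_known − 3.351 × (depth of known layers): K_A = 0 − 3.351×31.3 = −104.8863; K_B = 83.5348 − 3.351×(1.97 + 29.17) = −20.81534.
Balance: K_A + 31.3×ρ = K_B, so ρ = (K_B − K_A)/31.3 = 84.071/31.3 = 2.69 g cm⁻³.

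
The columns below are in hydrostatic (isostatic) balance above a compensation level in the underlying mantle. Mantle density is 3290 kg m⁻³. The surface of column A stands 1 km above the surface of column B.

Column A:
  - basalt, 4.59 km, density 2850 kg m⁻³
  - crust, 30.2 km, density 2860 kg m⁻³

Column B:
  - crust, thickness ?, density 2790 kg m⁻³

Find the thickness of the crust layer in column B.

23.4 km

Take the compensation level at the base of the deeper column (depth z_c below the surface of column A) and equate Σ ρ_i t_i down to z_c; mantle fills any gap and the z_c terms cancel.
Column A: 4.59×2850 + 30.2×2860 + (z_c − 34.79)×3290
Column B: 1×0 + x×2790 + (z_c − 1 − 0 − x)×3290
The z_c×3290 term appears on both sides and cancels. Collect the known terms of each column as K = Σ(ρt)_known − 3290 × (depth of known layers): K_A = 99453.5 − 3290×34.79 = −15005.6; K_B = 0 − 3290×(1 + 0) = −3290.
Balance: K_A = K_B − x×(3290 − 2790), so x = (K_B − K_A)/(3290 − 2790) = 11715.6/500 = 23.4 km.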